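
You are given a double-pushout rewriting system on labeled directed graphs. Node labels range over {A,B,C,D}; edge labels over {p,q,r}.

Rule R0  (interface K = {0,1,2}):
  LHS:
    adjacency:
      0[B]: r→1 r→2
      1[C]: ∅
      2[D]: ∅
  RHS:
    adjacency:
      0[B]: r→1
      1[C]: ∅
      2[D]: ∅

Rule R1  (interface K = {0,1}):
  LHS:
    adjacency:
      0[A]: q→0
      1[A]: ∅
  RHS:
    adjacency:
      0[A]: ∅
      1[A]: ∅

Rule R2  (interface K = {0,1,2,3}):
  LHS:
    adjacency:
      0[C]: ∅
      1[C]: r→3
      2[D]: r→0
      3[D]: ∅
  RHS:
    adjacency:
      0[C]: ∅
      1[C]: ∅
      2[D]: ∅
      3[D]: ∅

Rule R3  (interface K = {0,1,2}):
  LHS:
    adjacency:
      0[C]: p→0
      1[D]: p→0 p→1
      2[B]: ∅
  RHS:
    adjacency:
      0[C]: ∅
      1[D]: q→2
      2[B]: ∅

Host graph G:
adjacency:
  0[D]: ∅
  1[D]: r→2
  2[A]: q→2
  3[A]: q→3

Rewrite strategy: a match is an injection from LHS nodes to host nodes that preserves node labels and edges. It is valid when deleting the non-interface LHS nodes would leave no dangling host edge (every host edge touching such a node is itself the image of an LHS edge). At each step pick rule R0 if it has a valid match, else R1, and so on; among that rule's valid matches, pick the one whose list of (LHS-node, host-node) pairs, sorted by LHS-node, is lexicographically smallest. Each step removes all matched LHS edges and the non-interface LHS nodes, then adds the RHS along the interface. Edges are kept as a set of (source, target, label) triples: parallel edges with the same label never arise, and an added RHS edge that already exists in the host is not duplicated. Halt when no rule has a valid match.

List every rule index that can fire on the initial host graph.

Answer: [R1]

Steps:
R0: no valid match — LHS pattern not found
R1: 2 valid matches — {0↦2, 1↦3}, {0↦3, 1↦2}
R2: no valid match — LHS pattern not found
R3: no valid match — LHS pattern not found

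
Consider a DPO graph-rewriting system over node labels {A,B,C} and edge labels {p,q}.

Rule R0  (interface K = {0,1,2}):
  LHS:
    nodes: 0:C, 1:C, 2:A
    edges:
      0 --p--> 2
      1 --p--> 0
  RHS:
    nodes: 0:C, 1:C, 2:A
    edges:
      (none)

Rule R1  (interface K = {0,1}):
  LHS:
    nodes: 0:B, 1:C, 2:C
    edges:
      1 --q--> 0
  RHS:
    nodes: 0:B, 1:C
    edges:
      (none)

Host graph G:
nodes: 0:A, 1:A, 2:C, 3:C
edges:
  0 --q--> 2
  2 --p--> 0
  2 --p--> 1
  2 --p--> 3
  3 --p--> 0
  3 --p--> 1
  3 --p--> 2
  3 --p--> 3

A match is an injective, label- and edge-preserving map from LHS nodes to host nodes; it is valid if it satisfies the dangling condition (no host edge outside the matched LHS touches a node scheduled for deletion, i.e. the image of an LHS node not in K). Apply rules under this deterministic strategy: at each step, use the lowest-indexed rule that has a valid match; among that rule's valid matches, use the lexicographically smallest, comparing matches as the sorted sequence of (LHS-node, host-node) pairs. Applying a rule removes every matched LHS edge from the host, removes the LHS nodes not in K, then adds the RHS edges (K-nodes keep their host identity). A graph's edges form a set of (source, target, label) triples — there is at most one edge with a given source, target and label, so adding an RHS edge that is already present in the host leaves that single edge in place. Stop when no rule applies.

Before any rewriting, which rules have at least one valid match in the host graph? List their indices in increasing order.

Answer: [R0]

Rewrite trace:
R0: 4 valid matches — {0↦2, 1↦3, 2↦0}, {0↦2, 1↦3, 2↦1}, {0↦3, 1↦2, 2↦0} (+1 more)
R1: no valid match — LHS pattern not found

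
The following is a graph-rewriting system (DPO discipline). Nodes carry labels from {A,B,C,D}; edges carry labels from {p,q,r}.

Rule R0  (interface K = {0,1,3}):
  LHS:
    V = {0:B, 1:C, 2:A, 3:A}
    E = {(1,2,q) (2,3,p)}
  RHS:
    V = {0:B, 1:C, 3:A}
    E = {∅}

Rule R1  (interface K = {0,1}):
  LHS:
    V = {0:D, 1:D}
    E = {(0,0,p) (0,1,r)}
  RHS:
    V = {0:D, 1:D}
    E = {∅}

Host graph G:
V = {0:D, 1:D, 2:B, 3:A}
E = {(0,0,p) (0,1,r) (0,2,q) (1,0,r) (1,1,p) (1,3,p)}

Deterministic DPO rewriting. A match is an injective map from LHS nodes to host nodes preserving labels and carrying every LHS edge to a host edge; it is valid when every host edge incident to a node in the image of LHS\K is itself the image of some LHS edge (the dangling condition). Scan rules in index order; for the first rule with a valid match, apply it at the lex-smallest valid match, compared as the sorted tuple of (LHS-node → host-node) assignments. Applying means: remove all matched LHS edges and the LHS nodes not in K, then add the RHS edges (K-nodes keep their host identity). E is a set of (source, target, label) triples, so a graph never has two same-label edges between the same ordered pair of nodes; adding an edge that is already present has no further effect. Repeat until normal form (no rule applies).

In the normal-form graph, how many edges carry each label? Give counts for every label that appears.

[0] host  ⇒  4 nodes, 6 edges  {0-p->0 0-r->1 0-q->2 1-r->0 1-p->1 1-p->3}
[1] R1 @ {0↦0, 1↦1}  ⇒  4 nodes, 4 edges  {0-q->2 1-r->0 1-p->1 1-p->3}
[2] R1 @ {0↦1, 1↦0}  ⇒  4 nodes, 2 edges  {0-q->2 1-p->3}
halt: no rule applies after step 2
NF edges: [(0, 2, 'q'), (1, 3, 'p')]

Answer: p:1 q:1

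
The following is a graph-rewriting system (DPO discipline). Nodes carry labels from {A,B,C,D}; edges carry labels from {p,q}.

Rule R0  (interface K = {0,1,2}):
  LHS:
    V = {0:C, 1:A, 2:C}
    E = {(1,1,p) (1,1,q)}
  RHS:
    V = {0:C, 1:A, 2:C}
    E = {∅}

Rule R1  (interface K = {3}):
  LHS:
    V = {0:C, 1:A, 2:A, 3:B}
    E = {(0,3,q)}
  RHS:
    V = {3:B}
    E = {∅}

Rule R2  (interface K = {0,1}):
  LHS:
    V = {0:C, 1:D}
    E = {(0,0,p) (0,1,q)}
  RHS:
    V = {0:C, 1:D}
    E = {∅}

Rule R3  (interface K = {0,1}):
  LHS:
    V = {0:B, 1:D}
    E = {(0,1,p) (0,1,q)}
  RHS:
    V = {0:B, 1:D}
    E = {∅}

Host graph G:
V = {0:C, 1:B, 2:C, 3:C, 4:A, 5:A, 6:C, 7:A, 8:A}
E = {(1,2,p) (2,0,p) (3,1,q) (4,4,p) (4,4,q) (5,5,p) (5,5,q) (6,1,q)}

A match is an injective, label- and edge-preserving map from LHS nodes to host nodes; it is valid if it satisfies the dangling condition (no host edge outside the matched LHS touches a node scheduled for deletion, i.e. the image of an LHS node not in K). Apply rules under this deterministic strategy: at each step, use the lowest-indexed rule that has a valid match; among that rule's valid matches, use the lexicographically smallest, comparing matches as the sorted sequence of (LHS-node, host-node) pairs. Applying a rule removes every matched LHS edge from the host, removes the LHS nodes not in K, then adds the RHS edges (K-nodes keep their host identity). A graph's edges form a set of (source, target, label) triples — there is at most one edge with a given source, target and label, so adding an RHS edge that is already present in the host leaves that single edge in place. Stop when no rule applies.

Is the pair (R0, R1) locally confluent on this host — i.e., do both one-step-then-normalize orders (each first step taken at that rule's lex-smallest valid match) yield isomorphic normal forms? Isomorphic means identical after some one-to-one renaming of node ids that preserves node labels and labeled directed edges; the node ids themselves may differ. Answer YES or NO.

Answer: YES

Rewrite trace:
branch R0-first: apply at {0↦0, 1↦4, 2↦2} → |E|=6, then 3 more step(s) → NF |V|=3 |E|=2 V={0:C, 1:B, 2:C} E=1-p->2 2-p->0
branch R1-first: apply at {0↦3, 1↦7, 2↦8, 3↦1} → |E|=7, then 3 more step(s) → NF |V|=3 |E|=2 V={0:C, 1:B, 2:C} E=1-p->2 2-p->0
graphs isomorphic (equal up to label-preserving node renaming)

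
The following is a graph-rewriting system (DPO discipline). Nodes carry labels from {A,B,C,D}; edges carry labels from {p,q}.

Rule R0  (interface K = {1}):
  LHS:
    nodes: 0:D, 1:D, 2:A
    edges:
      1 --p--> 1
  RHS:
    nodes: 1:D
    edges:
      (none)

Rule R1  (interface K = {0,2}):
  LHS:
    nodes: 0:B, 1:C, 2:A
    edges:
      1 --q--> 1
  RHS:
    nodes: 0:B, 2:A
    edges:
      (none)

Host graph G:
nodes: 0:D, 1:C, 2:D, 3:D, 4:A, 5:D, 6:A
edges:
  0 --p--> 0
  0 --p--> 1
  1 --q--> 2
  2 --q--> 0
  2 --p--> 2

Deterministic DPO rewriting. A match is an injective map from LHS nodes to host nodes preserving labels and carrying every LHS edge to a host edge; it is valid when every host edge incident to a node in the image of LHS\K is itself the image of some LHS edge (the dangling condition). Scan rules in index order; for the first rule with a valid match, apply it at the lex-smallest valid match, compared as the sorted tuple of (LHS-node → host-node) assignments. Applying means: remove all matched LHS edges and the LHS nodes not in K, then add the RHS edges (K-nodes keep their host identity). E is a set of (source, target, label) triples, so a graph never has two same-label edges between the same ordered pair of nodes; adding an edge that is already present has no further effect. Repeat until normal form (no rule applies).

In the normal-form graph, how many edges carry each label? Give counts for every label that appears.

Answer: p:1 q:2

Rewrite trace:
start.  V:7 E:5  edges: 0-p->0 0-p->1 1-q->2 2-q->0 2-p->2
1. fire R0 via {0↦3, 1↦0, 2↦4}  →  V:5 E:4  edges: 0-p->1 1-q->2 2-q->0 2-p->2
2. fire R0 via {0↦5, 1↦2, 2↦6}  →  V:3 E:3  edges: 0-p->1 1-q->2 2-q->0
final graph: no rule applies after step 2
NF edges: [(0, 1, 'p'), (1, 2, 'q'), (2, 0, 'q')]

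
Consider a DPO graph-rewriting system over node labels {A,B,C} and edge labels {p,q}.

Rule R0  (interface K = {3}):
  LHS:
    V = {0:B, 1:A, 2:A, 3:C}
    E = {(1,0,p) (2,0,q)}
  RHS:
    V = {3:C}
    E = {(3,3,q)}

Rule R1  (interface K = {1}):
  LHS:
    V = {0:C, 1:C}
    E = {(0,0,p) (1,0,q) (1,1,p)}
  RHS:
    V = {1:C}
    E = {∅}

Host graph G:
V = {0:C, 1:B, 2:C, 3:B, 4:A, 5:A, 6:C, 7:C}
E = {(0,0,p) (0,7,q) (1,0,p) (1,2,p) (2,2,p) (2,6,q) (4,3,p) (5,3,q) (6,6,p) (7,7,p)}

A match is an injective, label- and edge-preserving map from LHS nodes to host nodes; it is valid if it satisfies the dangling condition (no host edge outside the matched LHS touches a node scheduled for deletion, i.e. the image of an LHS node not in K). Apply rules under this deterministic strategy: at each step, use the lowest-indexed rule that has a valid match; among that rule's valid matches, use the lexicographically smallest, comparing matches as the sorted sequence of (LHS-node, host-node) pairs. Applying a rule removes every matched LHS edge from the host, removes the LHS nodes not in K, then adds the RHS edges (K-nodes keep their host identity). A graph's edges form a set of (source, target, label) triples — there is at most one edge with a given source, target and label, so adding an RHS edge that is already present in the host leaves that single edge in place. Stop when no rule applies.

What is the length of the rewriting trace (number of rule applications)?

Answer: 3

Rewrite trace:
initial: |V|=8 |E|=10  E = 0-p->0 0-q->7 1-p->0 1-p->2 2-p->2 2-q->6 4-p->3 5-q->3 6-p->6 7-p->7
step 1: apply R0 at {0↦3, 1↦4, 2↦5, 3↦0}  → |V|=5 |E|=9  E = 0-p->0 0-q->0 0-q->7 1-p->0 1-p->2 2-p->2 2-q->6 6-p->6 7-p->7
step 2: apply R1 at {0↦6, 1↦2}  → |V|=4 |E|=6  E = 0-p->0 0-q->0 0-q->7 1-p->0 1-p->2 7-p->7
step 3: apply R1 at {0↦7, 1↦0}  → |V|=3 |E|=3  E = 0-q->0 1-p->0 1-p->2
final graph: no rule applies after step 3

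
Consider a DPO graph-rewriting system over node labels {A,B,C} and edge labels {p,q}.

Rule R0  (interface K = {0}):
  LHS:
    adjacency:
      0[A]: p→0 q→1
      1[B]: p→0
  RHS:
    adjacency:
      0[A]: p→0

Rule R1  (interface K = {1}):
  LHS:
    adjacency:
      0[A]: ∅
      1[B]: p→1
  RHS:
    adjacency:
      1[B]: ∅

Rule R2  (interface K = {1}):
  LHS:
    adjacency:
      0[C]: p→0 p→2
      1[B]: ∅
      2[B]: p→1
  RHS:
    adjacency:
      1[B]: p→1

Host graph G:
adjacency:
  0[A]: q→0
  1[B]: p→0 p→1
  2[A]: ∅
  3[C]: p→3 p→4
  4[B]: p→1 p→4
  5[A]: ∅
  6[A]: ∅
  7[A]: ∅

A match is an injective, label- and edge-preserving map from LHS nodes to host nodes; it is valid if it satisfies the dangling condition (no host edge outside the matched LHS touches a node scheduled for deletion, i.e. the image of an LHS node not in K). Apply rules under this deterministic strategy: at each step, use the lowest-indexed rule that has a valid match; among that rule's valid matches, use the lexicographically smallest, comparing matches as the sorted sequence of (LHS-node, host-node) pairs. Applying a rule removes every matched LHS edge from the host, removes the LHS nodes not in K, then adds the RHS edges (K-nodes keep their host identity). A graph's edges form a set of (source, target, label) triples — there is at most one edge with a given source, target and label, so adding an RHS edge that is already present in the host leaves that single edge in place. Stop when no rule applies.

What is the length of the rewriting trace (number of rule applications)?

initial: |V|=8 |E|=7  E = 0-q->0 1-p->0 1-p->1 3-p->3 3-p->4 4-p->1 4-p->4
step 1: apply R1 at {0↦2, 1↦1}  → |V|=7 |E|=6  E = 0-q->0 1-p->0 3-p->3 3-p->4 4-p->1 4-p->4
step 2: apply R1 at {0↦5, 1↦4}  → |V|=6 |E|=5  E = 0-q->0 1-p->0 3-p->3 3-p->4 4-p->1
step 3: apply R2 at {0↦3, 1↦1, 2↦4}  → |V|=4 |E|=3  E = 0-q->0 1-p->0 1-p->1
step 4: apply R1 at {0↦6, 1↦1}  → |V|=3 |E|=2  E = 0-q->0 1-p->0
final graph: no rule applies after step 4

Answer: 4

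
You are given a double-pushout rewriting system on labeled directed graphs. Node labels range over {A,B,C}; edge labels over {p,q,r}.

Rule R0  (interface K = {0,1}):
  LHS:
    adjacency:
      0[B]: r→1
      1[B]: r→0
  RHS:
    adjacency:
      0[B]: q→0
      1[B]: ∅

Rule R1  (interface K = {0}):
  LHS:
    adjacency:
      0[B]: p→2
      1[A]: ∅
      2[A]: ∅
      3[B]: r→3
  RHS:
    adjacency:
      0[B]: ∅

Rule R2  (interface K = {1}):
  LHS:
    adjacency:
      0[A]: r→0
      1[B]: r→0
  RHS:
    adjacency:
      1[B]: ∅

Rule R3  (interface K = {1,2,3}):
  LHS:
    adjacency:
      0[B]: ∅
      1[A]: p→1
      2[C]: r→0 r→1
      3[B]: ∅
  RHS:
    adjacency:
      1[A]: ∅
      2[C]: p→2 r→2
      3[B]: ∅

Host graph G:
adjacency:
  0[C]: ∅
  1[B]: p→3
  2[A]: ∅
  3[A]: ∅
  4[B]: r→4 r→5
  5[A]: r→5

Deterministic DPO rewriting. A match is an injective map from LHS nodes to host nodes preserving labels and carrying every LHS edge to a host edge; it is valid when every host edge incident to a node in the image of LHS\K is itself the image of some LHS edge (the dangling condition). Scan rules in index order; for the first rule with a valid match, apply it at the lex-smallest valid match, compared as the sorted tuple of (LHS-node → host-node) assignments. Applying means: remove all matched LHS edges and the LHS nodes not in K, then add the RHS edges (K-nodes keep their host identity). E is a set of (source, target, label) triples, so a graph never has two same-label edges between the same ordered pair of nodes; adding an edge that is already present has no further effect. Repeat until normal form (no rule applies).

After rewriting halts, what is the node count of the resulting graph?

Answer: 2

Derivation:
initial: |V|=6 |E|=4  E = 1-p->3 4-r->4 4-r->5 5-r->5
step 1: apply R2 at {0↦5, 1↦4}  → |V|=5 |E|=2  E = 1-p->3 4-r->4
step 2: apply R1 at {0↦1, 1↦2, 2↦3, 3↦4}  → |V|=2 |E|=0  E = ∅
halt: no rule applies after step 2
NF nodes: {0:C, 1:B}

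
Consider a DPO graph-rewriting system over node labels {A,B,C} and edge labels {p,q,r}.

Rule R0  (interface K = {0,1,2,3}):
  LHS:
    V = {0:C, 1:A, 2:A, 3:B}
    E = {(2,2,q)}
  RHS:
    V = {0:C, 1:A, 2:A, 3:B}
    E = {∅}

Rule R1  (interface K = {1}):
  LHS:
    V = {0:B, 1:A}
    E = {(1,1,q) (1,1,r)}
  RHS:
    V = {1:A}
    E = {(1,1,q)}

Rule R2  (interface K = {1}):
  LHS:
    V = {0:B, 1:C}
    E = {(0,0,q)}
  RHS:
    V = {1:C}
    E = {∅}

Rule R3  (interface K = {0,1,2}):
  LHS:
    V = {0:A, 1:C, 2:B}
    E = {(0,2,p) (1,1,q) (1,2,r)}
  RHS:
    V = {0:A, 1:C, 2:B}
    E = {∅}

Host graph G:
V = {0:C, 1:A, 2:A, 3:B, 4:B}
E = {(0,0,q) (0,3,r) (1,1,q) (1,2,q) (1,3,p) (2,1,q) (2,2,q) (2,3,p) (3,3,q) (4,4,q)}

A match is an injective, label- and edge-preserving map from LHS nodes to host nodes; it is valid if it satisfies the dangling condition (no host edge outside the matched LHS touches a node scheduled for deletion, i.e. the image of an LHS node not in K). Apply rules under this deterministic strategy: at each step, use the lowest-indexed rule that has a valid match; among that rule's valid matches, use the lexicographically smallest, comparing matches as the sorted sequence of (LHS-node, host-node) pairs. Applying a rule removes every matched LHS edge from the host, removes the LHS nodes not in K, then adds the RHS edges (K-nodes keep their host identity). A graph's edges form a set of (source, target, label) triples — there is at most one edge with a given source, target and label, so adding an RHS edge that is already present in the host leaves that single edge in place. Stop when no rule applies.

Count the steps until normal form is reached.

start.  V:5 E:10  edges: 0-q->0 0-r->3 1-q->1 1-q->2 1-p->3 2-q->1 2-q->2 2-p->3 3-q->3 4-q->4
1. fire R0 via {0↦0, 1↦1, 2↦2, 3↦3}  →  V:5 E:9  edges: 0-q->0 0-r->3 1-q->1 1-q->2 1-p->3 2-q->1 2-p->3 3-q->3 4-q->4
2. fire R0 via {0↦0, 1↦2, 2↦1, 3↦3}  →  V:5 E:8  edges: 0-q->0 0-r->3 1-q->2 1-p->3 2-q->1 2-p->3 3-q->3 4-q->4
3. fire R2 via {0↦4, 1↦0}  →  V:4 E:7  edges: 0-q->0 0-r->3 1-q->2 1-p->3 2-q->1 2-p->3 3-q->3
4. fire R3 via {0↦1, 1↦0, 2↦3}  →  V:4 E:4  edges: 1-q->2 2-q->1 2-p->3 3-q->3
normal form: no rule applies after step 4

Answer: 4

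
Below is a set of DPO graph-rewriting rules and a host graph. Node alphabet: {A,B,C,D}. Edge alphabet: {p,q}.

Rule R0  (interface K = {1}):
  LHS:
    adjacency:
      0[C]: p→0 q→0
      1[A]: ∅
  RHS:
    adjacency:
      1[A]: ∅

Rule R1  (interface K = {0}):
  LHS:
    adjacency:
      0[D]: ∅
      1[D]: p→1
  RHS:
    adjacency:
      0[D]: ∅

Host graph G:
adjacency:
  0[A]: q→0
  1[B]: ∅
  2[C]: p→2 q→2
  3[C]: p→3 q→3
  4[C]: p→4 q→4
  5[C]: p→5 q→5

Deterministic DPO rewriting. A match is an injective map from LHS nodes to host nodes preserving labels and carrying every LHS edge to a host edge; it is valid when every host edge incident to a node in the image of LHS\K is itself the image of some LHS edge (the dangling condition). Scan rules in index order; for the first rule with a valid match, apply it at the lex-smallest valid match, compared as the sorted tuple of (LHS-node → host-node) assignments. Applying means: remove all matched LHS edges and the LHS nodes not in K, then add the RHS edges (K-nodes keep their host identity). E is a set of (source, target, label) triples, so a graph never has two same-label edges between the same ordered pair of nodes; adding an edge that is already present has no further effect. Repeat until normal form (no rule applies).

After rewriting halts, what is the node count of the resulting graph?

initial: |V|=6 |E|=9  E = 0-q->0 2-p->2 2-q->2 3-p->3 3-q->3 4-p->4 4-q->4 5-p->5 5-q->5
step 1: apply R0 at {0↦2, 1↦0}  → |V|=5 |E|=7  E = 0-q->0 3-p->3 3-q->3 4-p->4 4-q->4 5-p->5 5-q->5
step 2: apply R0 at {0↦3, 1↦0}  → |V|=4 |E|=5  E = 0-q->0 4-p->4 4-q->4 5-p->5 5-q->5
step 3: apply R0 at {0↦4, 1↦0}  → |V|=3 |E|=3  E = 0-q->0 5-p->5 5-q->5
step 4: apply R0 at {0↦5, 1↦0}  → |V|=2 |E|=1  E = 0-q->0
normal form: no rule applies after step 4
NF nodes: {0:A, 1:B}

Answer: 2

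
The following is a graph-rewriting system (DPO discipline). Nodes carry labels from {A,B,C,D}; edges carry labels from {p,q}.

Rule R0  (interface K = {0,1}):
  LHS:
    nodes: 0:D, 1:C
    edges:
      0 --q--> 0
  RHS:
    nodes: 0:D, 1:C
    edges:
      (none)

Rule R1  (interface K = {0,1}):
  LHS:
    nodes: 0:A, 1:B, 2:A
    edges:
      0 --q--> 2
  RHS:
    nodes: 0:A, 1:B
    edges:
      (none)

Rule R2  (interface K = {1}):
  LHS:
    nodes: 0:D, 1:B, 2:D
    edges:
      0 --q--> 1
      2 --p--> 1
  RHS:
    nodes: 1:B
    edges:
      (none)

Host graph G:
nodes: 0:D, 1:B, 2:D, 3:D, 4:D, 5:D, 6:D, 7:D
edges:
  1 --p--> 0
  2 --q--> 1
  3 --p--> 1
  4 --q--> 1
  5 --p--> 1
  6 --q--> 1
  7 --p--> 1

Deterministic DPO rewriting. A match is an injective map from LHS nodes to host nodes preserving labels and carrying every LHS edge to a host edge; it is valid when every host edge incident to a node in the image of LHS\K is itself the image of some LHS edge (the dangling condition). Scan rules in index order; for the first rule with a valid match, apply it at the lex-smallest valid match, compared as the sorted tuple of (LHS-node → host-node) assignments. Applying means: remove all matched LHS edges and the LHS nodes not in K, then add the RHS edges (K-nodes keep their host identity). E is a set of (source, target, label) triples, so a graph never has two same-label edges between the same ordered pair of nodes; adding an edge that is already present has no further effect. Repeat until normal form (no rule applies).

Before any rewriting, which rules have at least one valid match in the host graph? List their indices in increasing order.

R0: no valid match — LHS pattern not found
R1: no valid match — LHS pattern not found
R2: 9 valid matches — {0↦2, 1↦1, 2↦3}, {0↦2, 1↦1, 2↦5}, {0↦2, 1↦1, 2↦7} (+6 more)

Answer: [R2]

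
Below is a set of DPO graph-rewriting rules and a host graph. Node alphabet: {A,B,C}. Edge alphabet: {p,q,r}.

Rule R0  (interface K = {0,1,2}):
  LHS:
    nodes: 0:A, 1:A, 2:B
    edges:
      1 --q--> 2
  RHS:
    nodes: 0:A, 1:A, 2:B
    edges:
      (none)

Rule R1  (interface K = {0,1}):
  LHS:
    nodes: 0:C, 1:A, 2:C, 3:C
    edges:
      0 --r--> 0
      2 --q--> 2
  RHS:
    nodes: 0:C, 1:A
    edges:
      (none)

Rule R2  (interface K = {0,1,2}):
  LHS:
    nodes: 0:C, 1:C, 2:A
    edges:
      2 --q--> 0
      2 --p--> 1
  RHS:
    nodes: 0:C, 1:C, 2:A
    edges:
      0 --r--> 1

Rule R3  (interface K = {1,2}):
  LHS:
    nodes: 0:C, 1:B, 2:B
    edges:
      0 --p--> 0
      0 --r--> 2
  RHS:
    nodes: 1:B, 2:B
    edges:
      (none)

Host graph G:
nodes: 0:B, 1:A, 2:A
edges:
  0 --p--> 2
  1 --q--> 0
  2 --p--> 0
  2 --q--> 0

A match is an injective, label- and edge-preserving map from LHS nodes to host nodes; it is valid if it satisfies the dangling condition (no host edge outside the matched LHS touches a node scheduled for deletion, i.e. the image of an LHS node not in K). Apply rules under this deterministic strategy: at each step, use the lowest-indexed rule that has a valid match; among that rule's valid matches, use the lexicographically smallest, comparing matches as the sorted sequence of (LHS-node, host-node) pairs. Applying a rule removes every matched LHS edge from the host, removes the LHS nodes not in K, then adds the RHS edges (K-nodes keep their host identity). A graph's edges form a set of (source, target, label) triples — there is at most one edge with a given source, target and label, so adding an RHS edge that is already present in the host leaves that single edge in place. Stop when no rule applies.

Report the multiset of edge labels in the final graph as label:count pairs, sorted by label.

start.  V:3 E:4  edges: 0-p->2 1-q->0 2-p->0 2-q->0
1. fire R0 via {0↦1, 1↦2, 2↦0}  →  V:3 E:3  edges: 0-p->2 1-q->0 2-p->0
2. fire R0 via {0↦2, 1↦1, 2↦0}  →  V:3 E:2  edges: 0-p->2 2-p->0
normal form: no rule applies after step 2
NF edges: [(0, 2, 'p'), (2, 0, 'p')]

Answer: p:2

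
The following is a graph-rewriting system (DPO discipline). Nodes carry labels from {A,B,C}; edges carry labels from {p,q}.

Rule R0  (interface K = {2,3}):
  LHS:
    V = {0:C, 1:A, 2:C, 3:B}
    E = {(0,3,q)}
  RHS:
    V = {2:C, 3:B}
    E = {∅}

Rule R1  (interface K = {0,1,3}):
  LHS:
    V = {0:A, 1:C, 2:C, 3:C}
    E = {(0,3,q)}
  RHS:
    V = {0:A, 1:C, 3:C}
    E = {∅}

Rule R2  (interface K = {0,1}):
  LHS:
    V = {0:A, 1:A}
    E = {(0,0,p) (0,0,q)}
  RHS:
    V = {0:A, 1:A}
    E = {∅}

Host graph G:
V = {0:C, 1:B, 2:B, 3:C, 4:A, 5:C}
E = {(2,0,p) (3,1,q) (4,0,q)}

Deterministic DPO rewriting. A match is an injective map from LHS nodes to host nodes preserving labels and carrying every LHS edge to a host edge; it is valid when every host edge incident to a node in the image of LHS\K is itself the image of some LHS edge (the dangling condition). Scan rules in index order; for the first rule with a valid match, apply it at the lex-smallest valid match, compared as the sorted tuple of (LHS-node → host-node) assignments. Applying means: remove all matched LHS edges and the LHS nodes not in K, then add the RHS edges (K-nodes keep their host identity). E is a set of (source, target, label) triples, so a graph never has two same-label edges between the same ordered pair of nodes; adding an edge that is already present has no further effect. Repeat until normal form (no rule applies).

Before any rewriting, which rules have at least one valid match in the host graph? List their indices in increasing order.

R0: no valid match — 2 raw matches, all fail dangling condition
R1: 1 valid match — {0↦4, 1↦3, 2↦5, 3↦0}
R2: no valid match — LHS pattern not found

Answer: [R1]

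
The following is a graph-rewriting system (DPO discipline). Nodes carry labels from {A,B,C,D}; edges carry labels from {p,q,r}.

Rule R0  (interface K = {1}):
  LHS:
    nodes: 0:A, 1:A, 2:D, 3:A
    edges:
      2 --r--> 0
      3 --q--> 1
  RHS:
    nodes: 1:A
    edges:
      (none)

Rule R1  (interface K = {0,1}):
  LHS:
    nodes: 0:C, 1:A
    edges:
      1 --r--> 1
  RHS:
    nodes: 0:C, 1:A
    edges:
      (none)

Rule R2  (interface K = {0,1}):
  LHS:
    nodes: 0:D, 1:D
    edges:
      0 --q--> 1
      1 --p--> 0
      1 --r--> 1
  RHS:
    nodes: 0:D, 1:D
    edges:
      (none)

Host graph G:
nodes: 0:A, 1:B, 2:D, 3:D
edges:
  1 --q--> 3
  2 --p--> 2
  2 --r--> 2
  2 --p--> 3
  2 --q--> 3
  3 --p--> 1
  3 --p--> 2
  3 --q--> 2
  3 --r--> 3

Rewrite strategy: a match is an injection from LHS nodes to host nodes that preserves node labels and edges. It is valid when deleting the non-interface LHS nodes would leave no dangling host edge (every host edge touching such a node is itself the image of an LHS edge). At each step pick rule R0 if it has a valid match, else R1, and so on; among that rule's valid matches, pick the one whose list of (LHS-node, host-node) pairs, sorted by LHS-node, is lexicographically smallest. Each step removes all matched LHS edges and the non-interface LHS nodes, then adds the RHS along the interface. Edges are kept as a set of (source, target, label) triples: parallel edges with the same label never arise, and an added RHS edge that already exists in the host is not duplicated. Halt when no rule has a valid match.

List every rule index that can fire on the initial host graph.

Answer: [R2]

Steps:
R0: no valid match — LHS pattern not found
R1: no valid match — LHS pattern not found
R2: 2 valid matches — {0↦2, 1↦3}, {0↦3, 1↦2}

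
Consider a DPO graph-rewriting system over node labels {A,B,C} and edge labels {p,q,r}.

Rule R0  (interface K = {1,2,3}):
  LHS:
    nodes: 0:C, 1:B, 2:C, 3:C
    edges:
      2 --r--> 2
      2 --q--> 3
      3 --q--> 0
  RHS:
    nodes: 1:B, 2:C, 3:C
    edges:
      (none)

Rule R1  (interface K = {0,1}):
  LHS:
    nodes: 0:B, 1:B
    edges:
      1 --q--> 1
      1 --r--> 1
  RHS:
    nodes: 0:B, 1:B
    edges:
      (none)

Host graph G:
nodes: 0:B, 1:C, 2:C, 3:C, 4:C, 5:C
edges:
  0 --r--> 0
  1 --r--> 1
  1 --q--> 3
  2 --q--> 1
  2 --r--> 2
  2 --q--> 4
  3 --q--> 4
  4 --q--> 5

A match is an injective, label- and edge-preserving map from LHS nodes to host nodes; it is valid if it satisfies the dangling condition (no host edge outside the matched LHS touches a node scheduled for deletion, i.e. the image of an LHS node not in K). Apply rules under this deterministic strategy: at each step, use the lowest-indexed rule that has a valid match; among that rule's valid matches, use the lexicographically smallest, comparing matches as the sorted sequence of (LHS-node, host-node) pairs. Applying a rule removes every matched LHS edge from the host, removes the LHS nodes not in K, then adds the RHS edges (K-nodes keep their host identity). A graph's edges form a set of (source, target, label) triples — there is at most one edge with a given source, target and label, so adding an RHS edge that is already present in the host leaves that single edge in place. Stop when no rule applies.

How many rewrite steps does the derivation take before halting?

initial: |V|=6 |E|=8  E = 0-r->0 1-r->1 1-q->3 2-q->1 2-r->2 2-q->4 3-q->4 4-q->5
step 1: apply R0 at {0↦5, 1↦0, 2↦2, 3↦4}  → |V|=5 |E|=5  E = 0-r->0 1-r->1 1-q->3 2-q->1 3-q->4
step 2: apply R0 at {0↦4, 1↦0, 2↦1, 3↦3}  → |V|=4 |E|=2  E = 0-r->0 2-q->1
normal form: no rule applies after step 2

Answer: 2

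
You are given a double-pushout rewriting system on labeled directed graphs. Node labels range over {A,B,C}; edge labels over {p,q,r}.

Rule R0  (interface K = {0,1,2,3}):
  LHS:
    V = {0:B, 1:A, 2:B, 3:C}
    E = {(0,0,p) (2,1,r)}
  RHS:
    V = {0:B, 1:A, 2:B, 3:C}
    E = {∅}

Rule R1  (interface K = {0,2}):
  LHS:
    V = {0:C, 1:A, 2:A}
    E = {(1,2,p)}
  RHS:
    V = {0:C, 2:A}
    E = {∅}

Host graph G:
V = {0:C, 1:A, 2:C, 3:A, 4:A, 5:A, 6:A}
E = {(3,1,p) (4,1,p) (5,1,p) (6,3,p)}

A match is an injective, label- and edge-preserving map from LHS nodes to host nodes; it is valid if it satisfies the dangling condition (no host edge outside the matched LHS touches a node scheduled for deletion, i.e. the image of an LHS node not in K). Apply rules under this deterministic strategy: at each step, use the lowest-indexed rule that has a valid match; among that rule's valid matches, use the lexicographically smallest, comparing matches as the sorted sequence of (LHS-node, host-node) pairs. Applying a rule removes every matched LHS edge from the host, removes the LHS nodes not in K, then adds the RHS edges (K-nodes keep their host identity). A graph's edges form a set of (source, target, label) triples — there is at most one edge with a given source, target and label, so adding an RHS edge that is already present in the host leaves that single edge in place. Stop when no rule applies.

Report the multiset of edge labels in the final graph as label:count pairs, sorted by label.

start.  V:7 E:4  edges: 3-p->1 4-p->1 5-p->1 6-p->3
1. fire R1 via {0↦0, 1↦4, 2↦1}  →  V:6 E:3  edges: 3-p->1 5-p->1 6-p->3
2. fire R1 via {0↦0, 1↦5, 2↦1}  →  V:5 E:2  edges: 3-p->1 6-p->3
3. fire R1 via {0↦0, 1↦6, 2↦3}  →  V:4 E:1  edges: 3-p->1
4. fire R1 via {0↦0, 1↦3, 2↦1}  →  V:3 E:0  edges: ∅
final graph: no rule applies after step 4
NF edges: []

Answer: (no edges)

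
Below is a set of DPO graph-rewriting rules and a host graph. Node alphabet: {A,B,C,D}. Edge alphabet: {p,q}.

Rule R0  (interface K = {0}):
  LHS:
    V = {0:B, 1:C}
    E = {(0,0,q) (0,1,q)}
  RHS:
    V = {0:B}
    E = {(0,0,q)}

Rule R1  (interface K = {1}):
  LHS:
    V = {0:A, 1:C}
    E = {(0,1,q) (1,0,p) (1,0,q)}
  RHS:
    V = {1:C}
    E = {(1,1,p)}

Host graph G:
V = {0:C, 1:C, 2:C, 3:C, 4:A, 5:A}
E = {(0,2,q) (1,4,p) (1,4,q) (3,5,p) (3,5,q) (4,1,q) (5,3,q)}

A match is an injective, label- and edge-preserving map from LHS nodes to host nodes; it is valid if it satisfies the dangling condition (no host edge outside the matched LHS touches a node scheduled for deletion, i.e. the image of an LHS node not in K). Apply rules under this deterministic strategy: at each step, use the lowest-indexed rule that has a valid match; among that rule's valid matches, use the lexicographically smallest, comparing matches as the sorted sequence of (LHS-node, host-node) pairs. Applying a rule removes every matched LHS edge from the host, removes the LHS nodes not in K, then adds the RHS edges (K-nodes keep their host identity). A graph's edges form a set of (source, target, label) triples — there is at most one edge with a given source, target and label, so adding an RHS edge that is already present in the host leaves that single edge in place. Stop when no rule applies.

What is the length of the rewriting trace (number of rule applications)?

start.  V:6 E:7  edges: 0-q->2 1-p->4 1-q->4 3-p->5 3-q->5 4-q->1 5-q->3
1. fire R1 via {0↦4, 1↦1}  →  V:5 E:5  edges: 0-q->2 1-p->1 3-p->5 3-q->5 5-q->3
2. fire R1 via {0↦5, 1↦3}  →  V:4 E:3  edges: 0-q->2 1-p->1 3-p->3
final graph: no rule applies after step 2

Answer: 2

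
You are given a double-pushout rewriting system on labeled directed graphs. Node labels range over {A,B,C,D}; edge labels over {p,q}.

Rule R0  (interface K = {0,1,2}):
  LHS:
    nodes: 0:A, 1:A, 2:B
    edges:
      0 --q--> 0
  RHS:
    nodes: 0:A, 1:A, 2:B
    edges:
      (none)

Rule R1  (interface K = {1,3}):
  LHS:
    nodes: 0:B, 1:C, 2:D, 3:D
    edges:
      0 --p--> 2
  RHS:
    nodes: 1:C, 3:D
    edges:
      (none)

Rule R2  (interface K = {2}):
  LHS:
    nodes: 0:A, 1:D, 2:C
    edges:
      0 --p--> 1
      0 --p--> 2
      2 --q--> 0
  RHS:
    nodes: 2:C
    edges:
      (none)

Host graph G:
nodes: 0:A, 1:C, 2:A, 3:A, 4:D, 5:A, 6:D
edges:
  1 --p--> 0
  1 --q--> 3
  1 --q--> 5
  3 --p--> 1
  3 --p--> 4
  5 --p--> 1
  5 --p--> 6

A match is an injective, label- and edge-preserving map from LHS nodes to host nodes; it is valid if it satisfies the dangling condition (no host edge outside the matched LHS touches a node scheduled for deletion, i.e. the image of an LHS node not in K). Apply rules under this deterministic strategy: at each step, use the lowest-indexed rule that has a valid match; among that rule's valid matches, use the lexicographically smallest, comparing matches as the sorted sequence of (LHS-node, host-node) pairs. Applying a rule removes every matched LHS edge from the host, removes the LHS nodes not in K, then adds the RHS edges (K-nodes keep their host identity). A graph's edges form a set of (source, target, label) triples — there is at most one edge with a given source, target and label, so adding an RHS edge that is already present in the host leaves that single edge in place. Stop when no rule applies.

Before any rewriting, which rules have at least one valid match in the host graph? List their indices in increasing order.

R0: no valid match — LHS pattern not found
R1: no valid match — LHS pattern not found
R2: 2 valid matches — {0↦3, 1↦4, 2↦1}, {0↦5, 1↦6, 2↦1}

Answer: [R2]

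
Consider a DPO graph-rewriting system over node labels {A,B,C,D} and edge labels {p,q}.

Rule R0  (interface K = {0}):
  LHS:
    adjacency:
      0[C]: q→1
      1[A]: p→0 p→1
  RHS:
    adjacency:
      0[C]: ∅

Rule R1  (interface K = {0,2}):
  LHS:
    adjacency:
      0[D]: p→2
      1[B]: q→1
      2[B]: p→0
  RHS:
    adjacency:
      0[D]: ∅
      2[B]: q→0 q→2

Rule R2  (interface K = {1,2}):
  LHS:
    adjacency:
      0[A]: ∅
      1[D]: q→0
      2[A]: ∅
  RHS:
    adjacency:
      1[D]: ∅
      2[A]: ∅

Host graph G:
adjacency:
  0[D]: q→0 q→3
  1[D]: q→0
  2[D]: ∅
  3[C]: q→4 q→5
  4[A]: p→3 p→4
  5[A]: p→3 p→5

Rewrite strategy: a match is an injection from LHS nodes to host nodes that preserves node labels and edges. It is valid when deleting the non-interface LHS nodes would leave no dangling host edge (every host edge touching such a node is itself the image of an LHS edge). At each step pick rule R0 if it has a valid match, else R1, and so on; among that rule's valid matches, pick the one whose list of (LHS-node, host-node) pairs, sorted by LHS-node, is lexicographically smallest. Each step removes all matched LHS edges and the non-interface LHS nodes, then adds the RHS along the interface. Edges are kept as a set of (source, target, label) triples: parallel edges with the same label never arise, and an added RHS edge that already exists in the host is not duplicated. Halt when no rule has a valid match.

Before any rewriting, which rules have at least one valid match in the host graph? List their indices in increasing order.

R0: 2 valid matches — {0↦3, 1↦4}, {0↦3, 1↦5}
R1: no valid match — LHS pattern not found
R2: no valid match — LHS pattern not found

Answer: [R0]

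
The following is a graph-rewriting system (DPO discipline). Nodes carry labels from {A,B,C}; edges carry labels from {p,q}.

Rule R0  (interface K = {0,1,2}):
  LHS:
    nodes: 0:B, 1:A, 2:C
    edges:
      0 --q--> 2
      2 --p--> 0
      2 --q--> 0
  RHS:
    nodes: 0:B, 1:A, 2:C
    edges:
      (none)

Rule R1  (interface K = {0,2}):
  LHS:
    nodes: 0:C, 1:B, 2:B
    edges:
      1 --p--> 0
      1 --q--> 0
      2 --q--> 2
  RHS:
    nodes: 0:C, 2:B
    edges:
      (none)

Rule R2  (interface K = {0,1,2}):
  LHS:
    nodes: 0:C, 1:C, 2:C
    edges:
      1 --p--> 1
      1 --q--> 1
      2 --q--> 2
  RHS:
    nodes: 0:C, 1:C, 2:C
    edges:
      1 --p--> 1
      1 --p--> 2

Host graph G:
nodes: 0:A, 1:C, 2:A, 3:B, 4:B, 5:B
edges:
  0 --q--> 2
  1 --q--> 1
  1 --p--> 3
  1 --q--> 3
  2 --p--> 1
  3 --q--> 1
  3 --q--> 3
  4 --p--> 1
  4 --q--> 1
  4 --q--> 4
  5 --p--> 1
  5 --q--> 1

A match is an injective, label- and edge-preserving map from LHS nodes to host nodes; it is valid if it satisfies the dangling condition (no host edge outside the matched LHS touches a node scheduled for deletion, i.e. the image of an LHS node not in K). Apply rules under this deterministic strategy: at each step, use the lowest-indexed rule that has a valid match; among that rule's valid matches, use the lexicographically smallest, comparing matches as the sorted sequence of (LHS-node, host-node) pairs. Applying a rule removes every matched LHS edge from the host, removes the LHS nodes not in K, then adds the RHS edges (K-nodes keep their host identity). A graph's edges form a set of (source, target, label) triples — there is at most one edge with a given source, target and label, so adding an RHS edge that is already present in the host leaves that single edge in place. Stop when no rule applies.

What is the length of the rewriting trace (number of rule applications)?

initial: |V|=6 |E|=12  E = 0-q->2 1-q->1 1-p->3 1-q->3 2-p->1 3-q->1 3-q->3 4-p->1 4-q->1 4-q->4 5-p->1 5-q->1
step 1: apply R0 at {0↦3, 1↦0, 2↦1}  → |V|=6 |E|=9  E = 0-q->2 1-q->1 2-p->1 3-q->3 4-p->1 4-q->1 4-q->4 5-p->1 5-q->1
step 2: apply R1 at {0↦1, 1↦5, 2↦3}  → |V|=5 |E|=6  E = 0-q->2 1-q->1 2-p->1 4-p->1 4-q->1 4-q->4
normal form: no rule applies after step 2

Answer: 2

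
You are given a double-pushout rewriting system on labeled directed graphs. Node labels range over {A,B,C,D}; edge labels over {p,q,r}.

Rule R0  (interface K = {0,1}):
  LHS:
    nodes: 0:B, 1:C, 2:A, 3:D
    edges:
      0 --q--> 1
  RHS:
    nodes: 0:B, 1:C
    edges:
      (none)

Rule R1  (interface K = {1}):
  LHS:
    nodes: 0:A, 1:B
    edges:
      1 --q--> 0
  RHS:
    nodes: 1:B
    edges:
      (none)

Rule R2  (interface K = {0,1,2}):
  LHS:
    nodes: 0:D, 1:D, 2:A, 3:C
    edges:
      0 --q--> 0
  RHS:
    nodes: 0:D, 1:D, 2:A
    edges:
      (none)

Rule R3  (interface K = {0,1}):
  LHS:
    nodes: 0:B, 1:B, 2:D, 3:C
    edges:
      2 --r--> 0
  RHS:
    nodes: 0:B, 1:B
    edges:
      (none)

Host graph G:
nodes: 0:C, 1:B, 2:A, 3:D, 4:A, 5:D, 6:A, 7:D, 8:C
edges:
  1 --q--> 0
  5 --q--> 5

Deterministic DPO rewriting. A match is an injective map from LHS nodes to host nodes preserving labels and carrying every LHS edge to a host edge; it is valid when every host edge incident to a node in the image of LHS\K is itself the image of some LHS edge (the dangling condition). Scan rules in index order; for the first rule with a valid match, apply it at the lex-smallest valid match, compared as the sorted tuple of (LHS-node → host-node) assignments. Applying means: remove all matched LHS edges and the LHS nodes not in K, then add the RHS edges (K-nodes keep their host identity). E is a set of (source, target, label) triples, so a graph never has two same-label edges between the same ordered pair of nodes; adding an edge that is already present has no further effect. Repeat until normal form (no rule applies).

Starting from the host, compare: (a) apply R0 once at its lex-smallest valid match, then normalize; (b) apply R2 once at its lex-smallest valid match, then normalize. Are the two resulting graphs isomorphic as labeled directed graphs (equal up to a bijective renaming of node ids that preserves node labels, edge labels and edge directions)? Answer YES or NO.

branch R0-first: apply at {0↦1, 1↦0, 2↦2, 3↦3} → |E|=1, then 1 more step(s) → NF |V|=6 |E|=0 V={1:B, 4:A, 5:D, 6:A, 7:D, 8:C} E=∅
branch R2-first: apply at {0↦5, 1↦3, 2↦2, 3↦8} → |E|=1, then 1 more step(s) → NF |V|=6 |E|=0 V={0:C, 1:B, 4:A, 5:D, 6:A, 7:D} E=∅
graphs isomorphic (equal up to label-preserving node renaming)

Answer: YES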